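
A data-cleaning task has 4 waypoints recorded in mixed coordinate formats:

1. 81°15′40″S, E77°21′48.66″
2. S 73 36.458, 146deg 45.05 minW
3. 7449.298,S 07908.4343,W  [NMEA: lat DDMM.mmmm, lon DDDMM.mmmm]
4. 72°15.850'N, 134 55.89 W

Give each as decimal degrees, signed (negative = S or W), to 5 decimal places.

1. -81.26111, 77.36352
2. -73.60763, -146.75083
3. -74.82163, -79.14057
4. 72.26417, -134.93150

Point 1:
  Lat: 15′ + 40″ = 15.66667′; 81 + 15.66667/60 = 81.261111
  hemisphere S, so the sign is −
  Longitude: 77° + 21/60 + 48.66/3600 = 77 + 0.350000 + 0.013517 = 77.363517
  E → positive
Point 2:
  φ: 73 + 36.458/60 = 73.607633
  hemisphere S, so the sign is −
  Lon: 146 + 45.05/60 = 146.750833
  W → negative
Point 3:
  Latitude: degrees = first 2 digits = 74, minutes = 49.298; 74 + 49.298/60 = 74.821633
  hemisphere S, so the sign is −
  Lon: split at 3 digits → 079° and 8.4343′; 79 + 8.4343/60 = 79.140572
  W ⇒ negate
Point 4:
  Latitude: 15.85′ = 0.264167°; total 72.264167
  N → positive
  Lon: 55.89′ = 0.931500°; total 134.931500
  W ⇒ negate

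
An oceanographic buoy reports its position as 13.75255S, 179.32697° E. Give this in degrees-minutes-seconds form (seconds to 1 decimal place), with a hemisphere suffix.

13°45′9.2″ S, 179°19′37.1″ E

Latitude: whole degrees 13; 45.15300′ → 45′ and 9.180″
Lon: whole degrees 179; 19.61820′ → 19′ and 37.092″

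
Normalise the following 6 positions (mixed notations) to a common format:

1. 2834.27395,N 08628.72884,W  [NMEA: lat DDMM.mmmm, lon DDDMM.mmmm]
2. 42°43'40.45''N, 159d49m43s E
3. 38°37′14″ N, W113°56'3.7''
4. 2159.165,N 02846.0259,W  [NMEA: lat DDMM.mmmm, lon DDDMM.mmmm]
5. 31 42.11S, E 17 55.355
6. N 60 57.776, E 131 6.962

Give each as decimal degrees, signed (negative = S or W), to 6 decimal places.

1. 28.571233, -86.478814
2. 42.727903, 159.828611
3. 38.620556, -113.934361
4. 21.986083, -28.767098
5. -31.701833, 17.922583
6. 60.962933, 131.116033

Point 1:
  Latitude: split at 2 digits → 28° and 34.27395′; 28 + 34.27395/60 = 28.5712325
  N ⇒ keep positive
  Lon: split at 3 digits → 086° and 28.72884′; 86 + 28.72884/60 = 86.4788140
  hemisphere W, so the sign is −
Point 2:
  Latitude: 42° + 43/60 + 40.45/3600 = 42 + 0.716667 + 0.011236 = 42.7279028
  N → positive
  Lon: 159 + 49/60 + 43/3600 = 159.8286111
  E → positive
Point 3:
  Lat: 37′ + 14″ = 37.23333′; 38 + 37.23333/60 = 38.6205556
  N → positive
  Longitude: 113° + 56/60 + 3.7/3600 = 113 + 0.933333 + 0.001028 = 113.9343611
  W → negative
Point 4:
  φ: split at 2 digits → 21° and 59.165′; 21 + 59.165/60 = 21.9860833
  N ⇒ keep positive
  Longitude: degrees = first 3 digits = 28, minutes = 46.0259; 28 + 46.0259/60 = 28.7670983
  hemisphere W, so the sign is −
Point 5:
  Lat: 31 + 42.11/60 = 31.7018333
  hemisphere S, so the sign is −
  Lon: 55.355′ = 0.922583°; total 17.9225833
  E → positive
Point 6:
  φ: 57.776′ = 0.962933°; total 60.9629333
  N → positive
  Lon: 131 + 6.962/60 = 131.1160333
  E ⇒ keep positive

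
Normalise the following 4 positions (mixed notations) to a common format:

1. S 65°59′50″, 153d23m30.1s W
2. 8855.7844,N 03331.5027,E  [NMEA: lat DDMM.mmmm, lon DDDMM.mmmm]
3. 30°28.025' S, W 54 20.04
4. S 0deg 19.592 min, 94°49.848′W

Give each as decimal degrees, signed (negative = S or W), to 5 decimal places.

Point 1:
  Lat: 65° + 59/60 + 50/3600 = 65 + 0.983333 + 0.013889 = 65.997222
  S → negative
  Lon: 153 + 23/60 + 30.1/3600 = 153.391694
  W ⇒ negate
Point 2:
  φ: degrees = first 2 digits = 88, minutes = 55.7844; 88 + 55.7844/60 = 88.929740
  N ⇒ keep positive
  λ: degrees = first 3 digits = 33, minutes = 31.5027; 33 + 31.5027/60 = 33.525045
  E ⇒ keep positive
Point 3:
  φ: 30 + 28.025/60 = 30.467083
  hemisphere S, so the sign is −
  Longitude: 54 + 20.04/60 = 54.334000
  hemisphere W, so the sign is −
Point 4:
  φ: 19.592′ = 0.326533°; total 0.326533
  hemisphere S, so the sign is −
  Longitude: 49.848′ = 0.830800°; total 94.830800
  hemisphere W, so the sign is −

1. -65.99722, -153.39169
2. 88.92974, 33.52505
3. -30.46708, -54.33400
4. -0.32653, -94.83080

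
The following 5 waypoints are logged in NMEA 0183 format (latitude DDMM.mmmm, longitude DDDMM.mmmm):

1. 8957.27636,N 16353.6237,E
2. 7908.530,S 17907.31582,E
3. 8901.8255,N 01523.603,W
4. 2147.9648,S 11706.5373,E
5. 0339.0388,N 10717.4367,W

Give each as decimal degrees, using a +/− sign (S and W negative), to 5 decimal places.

Point 1:
  Latitude: split at 2 digits → 89° and 57.27636′; 89 + 57.27636/60 = 89.954606
  N ⇒ keep positive
  Lon: degrees = first 3 digits = 163, minutes = 53.6237; 163 + 53.6237/60 = 163.893728
  E ⇒ keep positive
Point 2:
  Latitude: split at 2 digits → 79° and 8.53′; 79 + 8.53/60 = 79.142167
  hemisphere S, so the sign is −
  Longitude: degrees = first 3 digits = 179, minutes = 7.31582; 179 + 7.31582/60 = 179.121930
  E → positive
Point 3:
  φ: degrees = first 2 digits = 89, minutes = 1.8255; 89 + 1.8255/60 = 89.030425
  N ⇒ keep positive
  Longitude: split at 3 digits → 015° and 23.603′; 15 + 23.603/60 = 15.393383
  hemisphere W, so the sign is −
Point 4:
  Latitude: degrees = first 2 digits = 21, minutes = 47.9648; 21 + 47.9648/60 = 21.799413
  S ⇒ negate
  λ: degrees = first 3 digits = 117, minutes = 6.5373; 117 + 6.5373/60 = 117.108955
  E → positive
Point 5:
  φ: degrees = first 2 digits = 3, minutes = 39.0388; 3 + 39.0388/60 = 3.650647
  N → positive
  Lon: split at 3 digits → 107° and 17.4367′; 107 + 17.4367/60 = 107.290612
  hemisphere W, so the sign is −

1. 89.95461, 163.89373
2. -79.14217, 179.12193
3. 89.03043, -15.39338
4. -21.79941, 117.10896
5. 3.65065, -107.29061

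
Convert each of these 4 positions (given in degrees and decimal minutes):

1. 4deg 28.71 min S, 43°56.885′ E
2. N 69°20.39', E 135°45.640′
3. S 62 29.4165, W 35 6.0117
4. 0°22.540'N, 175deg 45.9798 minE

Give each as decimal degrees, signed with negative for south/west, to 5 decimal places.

1. -4.47850, 43.94808
2. 69.33983, 135.76067
3. -62.49028, -35.10020
4. 0.37567, 175.76633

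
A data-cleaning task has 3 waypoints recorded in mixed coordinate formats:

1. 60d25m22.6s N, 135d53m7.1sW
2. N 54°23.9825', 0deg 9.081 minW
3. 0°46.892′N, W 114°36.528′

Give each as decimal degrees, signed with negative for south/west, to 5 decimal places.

1. 60.42294, -135.88531
2. 54.39971, -0.15135
3. 0.78153, -114.60880

Point 1:
  φ: 60 + 25/60 + 22.6/3600 = 60.422944
  N → positive
  λ: 135° + 53/60 + 7.1/3600 = 135 + 0.883333 + 0.001972 = 135.885306
  hemisphere W, so the sign is −
Point 2:
  Latitude: 23.9825′ = 0.399708°; total 54.399708
  N → positive
  Lon: 0 + 9.081/60 = 0.151350
  hemisphere W, so the sign is −
Point 3:
  Lat: 46.892′ = 0.781533°; total 0.781533
  N → positive
  Lon: 36.528′ = 0.608800°; total 114.608800
  W ⇒ negate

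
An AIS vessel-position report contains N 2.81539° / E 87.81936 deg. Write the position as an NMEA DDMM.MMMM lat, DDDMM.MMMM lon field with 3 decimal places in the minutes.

Latitude: fractional part 0.815390 → 48.92340 minutes
Lon: fractional part 0.819360 → 49.16160 minutes

0248.923,N / 08749.162,E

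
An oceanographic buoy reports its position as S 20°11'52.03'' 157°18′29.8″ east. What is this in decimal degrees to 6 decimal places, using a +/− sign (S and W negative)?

Latitude: 20 + 11/60 + 52.03/3600 = 20.1977861
S ⇒ negate
λ: 157 + 18/60 + 29.8/3600 = 157.3082778
E ⇒ keep positive

-20.197786, 157.308278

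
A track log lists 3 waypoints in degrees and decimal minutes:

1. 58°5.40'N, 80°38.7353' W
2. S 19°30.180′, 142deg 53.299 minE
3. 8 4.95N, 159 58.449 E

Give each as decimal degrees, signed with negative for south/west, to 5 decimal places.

Point 1:
  Latitude: 58 + 5.4/60 = 58.090000
  N ⇒ keep positive
  Lon: 38.7353′ = 0.645588°; total 80.645588
  hemisphere W, so the sign is −
Point 2:
  φ: 30.18′ = 0.503000°; total 19.503000
  S → negative
  Lon: 142 + 53.299/60 = 142.888317
  E → positive
Point 3:
  φ: 8 + 4.95/60 = 8.082500
  N → positive
  λ: 159 + 58.449/60 = 159.974150
  E → positive

1. 58.09000, -80.64559
2. -19.50300, 142.88832
3. 8.08250, 159.97415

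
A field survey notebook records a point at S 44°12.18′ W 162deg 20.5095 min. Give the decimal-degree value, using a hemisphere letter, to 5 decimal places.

44.20300° S, 162.34183° W

Lat: 12.18′ = 0.203000°; total 44.203000
λ: 20.5095′ = 0.341825°; total 162.341825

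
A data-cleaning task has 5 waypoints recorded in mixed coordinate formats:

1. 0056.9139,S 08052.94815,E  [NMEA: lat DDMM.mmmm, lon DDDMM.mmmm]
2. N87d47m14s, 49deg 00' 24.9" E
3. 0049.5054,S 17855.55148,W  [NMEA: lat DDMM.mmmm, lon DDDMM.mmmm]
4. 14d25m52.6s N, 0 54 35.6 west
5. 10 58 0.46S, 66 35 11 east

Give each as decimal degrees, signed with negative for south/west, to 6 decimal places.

Point 1:
  φ: degrees = first 2 digits = 0, minutes = 56.9139; 0 + 56.9139/60 = 0.9485650
  S → negative
  λ: split at 3 digits → 080° and 52.94815′; 80 + 52.94815/60 = 80.8824692
  E ⇒ keep positive
Point 2:
  Lat: 87° + 47/60 + 14/3600 = 87 + 0.783333 + 0.003889 = 87.7872222
  N ⇒ keep positive
  Longitude: 49 + 0/60 + 24.9/3600 = 49.0069167
  E → positive
Point 3:
  Latitude: degrees = first 2 digits = 0, minutes = 49.5054; 0 + 49.5054/60 = 0.8250900
  S ⇒ negate
  Lon: degrees = first 3 digits = 178, minutes = 55.55148; 178 + 55.55148/60 = 178.9258580
  hemisphere W, so the sign is −
Point 4:
  Latitude: 14 + 25/60 + 52.6/3600 = 14.4312778
  N ⇒ keep positive
  Lon: 0 + 54/60 + 35.6/3600 = 0.9098889
  W ⇒ negate
Point 5:
  Lat: 10 + 58/60 + 0.46/3600 = 10.9667944
  hemisphere S, so the sign is −
  Longitude: 35′ + 11″ = 35.18333′; 66 + 35.18333/60 = 66.5863889
  E → positive

1. -0.948565, 80.882469
2. 87.787222, 49.006917
3. -0.825090, -178.925858
4. 14.431278, -0.909889
5. -10.966794, 66.586389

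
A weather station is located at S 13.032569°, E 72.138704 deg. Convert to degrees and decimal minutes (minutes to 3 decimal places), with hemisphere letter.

Latitude: 13° + 0.032569 × 60 = 13° 1.95414′
Lon: minutes = (72.138704 − 72) × 60 = 8.32224

13° 1.954′ S, 72° 8.322′ E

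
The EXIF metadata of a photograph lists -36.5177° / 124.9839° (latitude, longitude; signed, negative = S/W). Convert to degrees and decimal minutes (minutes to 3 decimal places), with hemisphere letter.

36° 31.062′ S, 124° 59.034′ E

Latitude is negative → S; |value| = 36.517700
Latitude: 36° + 0.517700 × 60 = 36° 31.06200′
Longitude: minutes = (124.983900 − 124) × 60 = 59.03400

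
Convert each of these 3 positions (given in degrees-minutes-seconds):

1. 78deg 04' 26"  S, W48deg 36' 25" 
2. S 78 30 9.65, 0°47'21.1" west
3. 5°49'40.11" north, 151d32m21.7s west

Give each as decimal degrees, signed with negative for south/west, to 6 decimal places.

Point 1:
  Latitude: 4′ + 26″ = 4.43333′; 78 + 4.43333/60 = 78.0738889
  S ⇒ negate
  Longitude: 48 + 36/60 + 25/3600 = 48.6069444
  W ⇒ negate
Point 2:
  Latitude: 78° + 30/60 + 9.65/3600 = 78 + 0.500000 + 0.002681 = 78.5026806
  hemisphere S, so the sign is −
  Lon: 47′ + 21.1″ = 47.35167′; 0 + 47.35167/60 = 0.7891944
  W ⇒ negate
Point 3:
  Lat: 49′ + 40.11″ = 49.66850′; 5 + 49.66850/60 = 5.8278083
  N → positive
  Longitude: 151 + 32/60 + 21.7/3600 = 151.5393611
  W ⇒ negate

1. -78.073889, -48.606944
2. -78.502681, -0.789194
3. 5.827808, -151.539361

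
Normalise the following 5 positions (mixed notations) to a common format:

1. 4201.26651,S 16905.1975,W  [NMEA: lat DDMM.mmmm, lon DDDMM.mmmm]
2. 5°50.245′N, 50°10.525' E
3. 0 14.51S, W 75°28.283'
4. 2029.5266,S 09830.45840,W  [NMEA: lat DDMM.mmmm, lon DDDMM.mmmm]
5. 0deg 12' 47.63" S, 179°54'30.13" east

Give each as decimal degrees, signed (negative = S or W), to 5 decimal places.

Point 1:
  Latitude: degrees = first 2 digits = 42, minutes = 1.26651; 42 + 1.26651/60 = 42.021109
  S ⇒ negate
  Lon: degrees = first 3 digits = 169, minutes = 5.1975; 169 + 5.1975/60 = 169.086625
  W → negative
Point 2:
  Lat: 5 + 50.245/60 = 5.837417
  N ⇒ keep positive
  Longitude: 10.525′ = 0.175417°; total 50.175417
  E → positive
Point 3:
  φ: 14.51′ = 0.241833°; total 0.241833
  S ⇒ negate
  Longitude: 75 + 28.283/60 = 75.471383
  hemisphere W, so the sign is −
Point 4:
  Lat: split at 2 digits → 20° and 29.5266′; 20 + 29.5266/60 = 20.492110
  S ⇒ negate
  Lon: split at 3 digits → 098° and 30.4584′; 98 + 30.4584/60 = 98.507640
  hemisphere W, so the sign is −
Point 5:
  φ: 12′ + 47.63″ = 12.79383′; 0 + 12.79383/60 = 0.213231
  hemisphere S, so the sign is −
  λ: 179° + 54/60 + 30.13/3600 = 179 + 0.900000 + 0.008369 = 179.908369
  E ⇒ keep positive

1. -42.02111, -169.08663
2. 5.83742, 50.17542
3. -0.24183, -75.47138
4. -20.49211, -98.50764
5. -0.21323, 179.90837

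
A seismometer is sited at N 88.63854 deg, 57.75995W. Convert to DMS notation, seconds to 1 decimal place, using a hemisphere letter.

88°38′18.7″ N, 57°45′35.8″ W

φ: whole degrees 88; 38.31240′ → 38′ and 18.744″
λ: 0.759950° → 45.59700′; 0.59700 × 60 = 35.820″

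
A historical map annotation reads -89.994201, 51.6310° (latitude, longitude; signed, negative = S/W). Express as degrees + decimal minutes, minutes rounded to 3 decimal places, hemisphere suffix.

Latitude is negative → S; |value| = 89.994201
Lat: 89° + 0.994201 × 60 = 89° 59.65206′
Longitude: fractional part 0.631000 → 37.86000 minutes

89° 59.652′ S, 51° 37.860′ E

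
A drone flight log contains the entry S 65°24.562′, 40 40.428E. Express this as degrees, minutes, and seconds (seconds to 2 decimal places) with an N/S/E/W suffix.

Latitude: 24.56200′ → 24′ and 0.56200 × 60 = 33.7200″
λ: 40.42800′ → 40′ and 0.42800 × 60 = 25.6800″

65°24′33.72″ S, 40°40′25.68″ E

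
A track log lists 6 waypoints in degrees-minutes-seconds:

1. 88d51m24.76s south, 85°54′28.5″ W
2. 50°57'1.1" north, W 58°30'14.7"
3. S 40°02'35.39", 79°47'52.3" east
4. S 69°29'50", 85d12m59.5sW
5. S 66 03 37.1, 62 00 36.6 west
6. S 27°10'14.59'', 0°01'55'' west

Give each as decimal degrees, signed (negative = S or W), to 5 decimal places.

Point 1:
  φ: 88° + 51/60 + 24.76/3600 = 88 + 0.850000 + 0.006878 = 88.856878
  S → negative
  λ: 54′ + 28.5″ = 54.47500′; 85 + 54.47500/60 = 85.907917
  W ⇒ negate
Point 2:
  φ: 50 + 57/60 + 1.1/3600 = 50.950306
  N → positive
  λ: 58° + 30/60 + 14.7/3600 = 58 + 0.500000 + 0.004083 = 58.504083
  W ⇒ negate
Point 3:
  φ: 40 + 2/60 + 35.39/3600 = 40.043164
  hemisphere S, so the sign is −
  Lon: 47′ + 52.3″ = 47.87167′; 79 + 47.87167/60 = 79.797861
  E ⇒ keep positive
Point 4:
  φ: 69° + 29/60 + 50/3600 = 69 + 0.483333 + 0.013889 = 69.497222
  S ⇒ negate
  λ: 12′ + 59.5″ = 12.99167′; 85 + 12.99167/60 = 85.216528
  W → negative
Point 5:
  Latitude: 66° + 3/60 + 37.1/3600 = 66 + 0.050000 + 0.010306 = 66.060306
  S → negative
  Longitude: 62° + 0/60 + 36.6/3600 = 62 + 0.000000 + 0.010167 = 62.010167
  hemisphere W, so the sign is −
Point 6:
  Lat: 10′ + 14.59″ = 10.24317′; 27 + 10.24317/60 = 27.170719
  S ⇒ negate
  λ: 0 + 1/60 + 55/3600 = 0.031944
  hemisphere W, so the sign is −

1. -88.85688, -85.90792
2. 50.95031, -58.50408
3. -40.04316, 79.79786
4. -69.49722, -85.21653
5. -66.06031, -62.01017
6. -27.17072, -0.03194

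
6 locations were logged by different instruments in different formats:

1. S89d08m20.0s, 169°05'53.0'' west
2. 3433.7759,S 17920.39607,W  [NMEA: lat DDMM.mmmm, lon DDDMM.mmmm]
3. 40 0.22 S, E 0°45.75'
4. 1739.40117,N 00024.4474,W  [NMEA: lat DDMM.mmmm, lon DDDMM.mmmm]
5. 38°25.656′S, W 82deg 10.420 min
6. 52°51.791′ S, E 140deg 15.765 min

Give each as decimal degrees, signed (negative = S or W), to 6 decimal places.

1. -89.138889, -169.098056
2. -34.562932, -179.339935
3. -40.003667, 0.762500
4. 17.656686, -0.407457
5. -38.427600, -82.173667
6. -52.863183, 140.262750

Point 1:
  Latitude: 89° + 8/60 + 20/3600 = 89 + 0.133333 + 0.005556 = 89.1388889
  S → negative
  Lon: 5′ + 53″ = 5.88333′; 169 + 5.88333/60 = 169.0980556
  hemisphere W, so the sign is −
Point 2:
  Latitude: degrees = first 2 digits = 34, minutes = 33.7759; 34 + 33.7759/60 = 34.5629317
  hemisphere S, so the sign is −
  λ: split at 3 digits → 179° and 20.39607′; 179 + 20.39607/60 = 179.3399345
  W ⇒ negate
Point 3:
  φ: 40 + 0.22/60 = 40.0036667
  S ⇒ negate
  λ: 45.75′ = 0.762500°; total 0.7625000
  E → positive
Point 4:
  φ: degrees = first 2 digits = 17, minutes = 39.40117; 17 + 39.40117/60 = 17.6566862
  N → positive
  Longitude: degrees = first 3 digits = 0, minutes = 24.4474; 0 + 24.4474/60 = 0.4074567
  W → negative
Point 5:
  Lat: 25.656′ = 0.427600°; total 38.4276000
  S → negative
  Lon: 82 + 10.42/60 = 82.1736667
  hemisphere W, so the sign is −
Point 6:
  φ: 52 + 51.791/60 = 52.8631833
  hemisphere S, so the sign is −
  Lon: 140 + 15.765/60 = 140.2627500
  E → positive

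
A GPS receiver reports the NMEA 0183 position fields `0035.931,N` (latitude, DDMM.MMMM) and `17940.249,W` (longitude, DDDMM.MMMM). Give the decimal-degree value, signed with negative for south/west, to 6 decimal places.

Latitude: degrees = first 2 digits = 0, minutes = 35.931; 0 + 35.931/60 = 0.5988500
N ⇒ keep positive
Longitude: degrees = first 3 digits = 179, minutes = 40.249; 179 + 40.249/60 = 179.6708167
W → negative

0.598850, -179.670817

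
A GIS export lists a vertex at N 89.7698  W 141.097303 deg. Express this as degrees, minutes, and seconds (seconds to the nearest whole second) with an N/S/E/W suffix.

Latitude: 0.769800 × 60 = 46.18800′ → 46′, remainder × 60 = 11.28″
Longitude: whole degrees 141; 5.83818′ → 5′ and 50.29″

89°46′11″ N, 141°05′50″ W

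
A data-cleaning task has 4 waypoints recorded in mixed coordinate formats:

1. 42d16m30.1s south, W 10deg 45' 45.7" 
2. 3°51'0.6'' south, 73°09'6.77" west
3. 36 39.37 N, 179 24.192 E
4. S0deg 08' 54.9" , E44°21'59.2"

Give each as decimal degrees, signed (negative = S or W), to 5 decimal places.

1. -42.27503, -10.76269
2. -3.85017, -73.15188
3. 36.65617, 179.40320
4. -0.14858, 44.36644

Point 1:
  Latitude: 42° + 16/60 + 30.1/3600 = 42 + 0.266667 + 0.008361 = 42.275028
  S ⇒ negate
  Longitude: 10 + 45/60 + 45.7/3600 = 10.762694
  W ⇒ negate
Point 2:
  Lat: 51′ + 0.6″ = 51.01000′; 3 + 51.01000/60 = 3.850167
  hemisphere S, so the sign is −
  λ: 73 + 9/60 + 6.77/3600 = 73.151881
  W ⇒ negate
Point 3:
  Latitude: 39.37′ = 0.656167°; total 36.656167
  N ⇒ keep positive
  Longitude: 24.192′ = 0.403200°; total 179.403200
  E → positive
Point 4:
  Lat: 0° + 8/60 + 54.9/3600 = 0 + 0.133333 + 0.015250 = 0.148583
  S ⇒ negate
  λ: 44° + 21/60 + 59.2/3600 = 44 + 0.350000 + 0.016444 = 44.366444
  E → positive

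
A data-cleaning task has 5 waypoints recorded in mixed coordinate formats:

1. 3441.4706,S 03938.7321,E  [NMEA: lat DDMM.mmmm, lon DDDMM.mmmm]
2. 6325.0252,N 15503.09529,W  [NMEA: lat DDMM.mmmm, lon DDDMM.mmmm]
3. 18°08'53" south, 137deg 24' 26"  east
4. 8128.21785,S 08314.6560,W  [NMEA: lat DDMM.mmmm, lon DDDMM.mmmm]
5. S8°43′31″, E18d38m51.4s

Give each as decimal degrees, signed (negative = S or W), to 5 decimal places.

Point 1:
  Lat: split at 2 digits → 34° and 41.4706′; 34 + 41.4706/60 = 34.691177
  S → negative
  λ: split at 3 digits → 039° and 38.7321′; 39 + 38.7321/60 = 39.645535
  E → positive
Point 2:
  φ: degrees = first 2 digits = 63, minutes = 25.0252; 63 + 25.0252/60 = 63.417087
  N ⇒ keep positive
  Lon: degrees = first 3 digits = 155, minutes = 3.09529; 155 + 3.09529/60 = 155.051588
  W → negative
Point 3:
  Lat: 8′ + 53″ = 8.88333′; 18 + 8.88333/60 = 18.148056
  S ⇒ negate
  Lon: 137 + 24/60 + 26/3600 = 137.407222
  E ⇒ keep positive
Point 4:
  Latitude: degrees = first 2 digits = 81, minutes = 28.21785; 81 + 28.21785/60 = 81.470298
  S ⇒ negate
  Lon: degrees = first 3 digits = 83, minutes = 14.656; 83 + 14.656/60 = 83.244267
  hemisphere W, so the sign is −
Point 5:
  Lat: 8° + 43/60 + 31/3600 = 8 + 0.716667 + 0.008611 = 8.725278
  hemisphere S, so the sign is −
  Lon: 38′ + 51.4″ = 38.85667′; 18 + 38.85667/60 = 18.647611
  E → positive

1. -34.69118, 39.64554
2. 63.41709, -155.05159
3. -18.14806, 137.40722
4. -81.47030, -83.24427
5. -8.72528, 18.64761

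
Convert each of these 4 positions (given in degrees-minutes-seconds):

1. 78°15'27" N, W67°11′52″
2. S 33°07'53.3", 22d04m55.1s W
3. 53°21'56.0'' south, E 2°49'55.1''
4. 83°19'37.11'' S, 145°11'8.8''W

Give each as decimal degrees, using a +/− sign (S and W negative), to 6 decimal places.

1. 78.257500, -67.197778
2. -33.131472, -22.081972
3. -53.365556, 2.831972
4. -83.326975, -145.185778

Point 1:
  Lat: 78° + 15/60 + 27/3600 = 78 + 0.250000 + 0.007500 = 78.2575000
  N ⇒ keep positive
  λ: 67° + 11/60 + 52/3600 = 67 + 0.183333 + 0.014444 = 67.1977778
  hemisphere W, so the sign is −
Point 2:
  Latitude: 7′ + 53.3″ = 7.88833′; 33 + 7.88833/60 = 33.1314722
  hemisphere S, so the sign is −
  λ: 4′ + 55.1″ = 4.91833′; 22 + 4.91833/60 = 22.0819722
  hemisphere W, so the sign is −
Point 3:
  φ: 53° + 21/60 + 56/3600 = 53 + 0.350000 + 0.015556 = 53.3655556
  S ⇒ negate
  Lon: 2° + 49/60 + 55.1/3600 = 2 + 0.816667 + 0.015306 = 2.8319722
  E → positive
Point 4:
  Lat: 83° + 19/60 + 37.11/3600 = 83 + 0.316667 + 0.010308 = 83.3269750
  S → negative
  λ: 145 + 11/60 + 8.8/3600 = 145.1857778
  hemisphere W, so the sign is −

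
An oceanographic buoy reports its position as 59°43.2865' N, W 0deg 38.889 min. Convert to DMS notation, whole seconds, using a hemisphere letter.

59°43′17″ N, 0°38′53″ W

Lat: 43.28650′ → 43′ and 0.28650 × 60 = 17.19″
Longitude: fractional minutes 0.88900 × 60 = 53.34″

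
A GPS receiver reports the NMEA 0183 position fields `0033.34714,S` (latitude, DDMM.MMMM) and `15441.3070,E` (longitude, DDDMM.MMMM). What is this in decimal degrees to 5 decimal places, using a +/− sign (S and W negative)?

φ: degrees = first 2 digits = 0, minutes = 33.34714; 0 + 33.34714/60 = 0.555786
S → negative
Longitude: split at 3 digits → 154° and 41.307′; 154 + 41.307/60 = 154.688450
E → positive

-0.55579, 154.68845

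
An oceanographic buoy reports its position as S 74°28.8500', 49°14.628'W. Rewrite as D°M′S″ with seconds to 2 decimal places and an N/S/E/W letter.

74°28′51.00″ S, 49°14′37.68″ W

φ: 28.85000′ → 28′ and 0.85000 × 60 = 51.0000″
Lon: fractional minutes 0.62800 × 60 = 37.6800″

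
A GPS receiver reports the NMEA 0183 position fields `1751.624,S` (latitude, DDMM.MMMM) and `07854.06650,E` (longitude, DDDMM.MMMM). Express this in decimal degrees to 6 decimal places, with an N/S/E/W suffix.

17.860400° S, 78.901108° E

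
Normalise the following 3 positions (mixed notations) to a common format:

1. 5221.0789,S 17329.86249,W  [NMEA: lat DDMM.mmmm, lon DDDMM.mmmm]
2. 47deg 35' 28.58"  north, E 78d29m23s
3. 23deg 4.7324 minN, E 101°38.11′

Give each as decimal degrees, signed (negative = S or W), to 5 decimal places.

Point 1:
  φ: split at 2 digits → 52° and 21.0789′; 52 + 21.0789/60 = 52.351315
  S → negative
  λ: degrees = first 3 digits = 173, minutes = 29.86249; 173 + 29.86249/60 = 173.497708
  W → negative
Point 2:
  Latitude: 35′ + 28.58″ = 35.47633′; 47 + 35.47633/60 = 47.591272
  N ⇒ keep positive
  Longitude: 29′ + 23″ = 29.38333′; 78 + 29.38333/60 = 78.489722
  E → positive
Point 3:
  Lat: 4.7324′ = 0.078873°; total 23.078873
  N → positive
  Lon: 101 + 38.11/60 = 101.635167
  E ⇒ keep positive

1. -52.35132, -173.49771
2. 47.59127, 78.48972
3. 23.07887, 101.63517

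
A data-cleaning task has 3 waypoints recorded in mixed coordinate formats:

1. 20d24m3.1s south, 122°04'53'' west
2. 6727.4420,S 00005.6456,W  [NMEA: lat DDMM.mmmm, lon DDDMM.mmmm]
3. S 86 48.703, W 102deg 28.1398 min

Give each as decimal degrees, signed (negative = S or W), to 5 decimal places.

Point 1:
  Lat: 24′ + 3.1″ = 24.05167′; 20 + 24.05167/60 = 20.400861
  S ⇒ negate
  λ: 122 + 4/60 + 53/3600 = 122.081389
  hemisphere W, so the sign is −
Point 2:
  φ: degrees = first 2 digits = 67, minutes = 27.442; 67 + 27.442/60 = 67.457367
  S ⇒ negate
  λ: split at 3 digits → 000° and 5.6456′; 0 + 5.6456/60 = 0.094093
  W ⇒ negate
Point 3:
  φ: 48.703′ = 0.811717°; total 86.811717
  S → negative
  λ: 102 + 28.1398/60 = 102.468997
  W → negative

1. -20.40086, -122.08139
2. -67.45737, -0.09409
3. -86.81172, -102.46900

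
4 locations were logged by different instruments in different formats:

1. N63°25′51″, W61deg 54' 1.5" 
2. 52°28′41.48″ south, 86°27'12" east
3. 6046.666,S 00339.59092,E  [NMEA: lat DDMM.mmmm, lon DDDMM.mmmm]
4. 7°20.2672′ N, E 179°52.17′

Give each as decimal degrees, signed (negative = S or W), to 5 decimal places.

1. 63.43083, -61.90042
2. -52.47819, 86.45333
3. -60.77777, 3.65985
4. 7.33779, 179.86950

Point 1:
  φ: 63° + 25/60 + 51/3600 = 63 + 0.416667 + 0.014167 = 63.430833
  N ⇒ keep positive
  Lon: 61° + 54/60 + 1.5/3600 = 61 + 0.900000 + 0.000417 = 61.900417
  hemisphere W, so the sign is −
Point 2:
  φ: 28′ + 41.48″ = 28.69133′; 52 + 28.69133/60 = 52.478189
  S ⇒ negate
  Lon: 27′ + 12″ = 27.20000′; 86 + 27.20000/60 = 86.453333
  E → positive
Point 3:
  φ: split at 2 digits → 60° and 46.666′; 60 + 46.666/60 = 60.777767
  S → negative
  λ: split at 3 digits → 003° and 39.59092′; 3 + 39.59092/60 = 3.659849
  E → positive
Point 4:
  φ: 20.2672′ = 0.337787°; total 7.337787
  N ⇒ keep positive
  Lon: 179 + 52.17/60 = 179.869500
  E → positive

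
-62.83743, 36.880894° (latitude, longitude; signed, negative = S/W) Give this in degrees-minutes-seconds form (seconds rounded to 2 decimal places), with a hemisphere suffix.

62°50′14.75″ S, 36°52′51.22″ E

Latitude is negative → S; |value| = 62.837430
φ: 0.837430° → 50.24580′; 0.24580 × 60 = 14.7480″
λ: 0.880894 × 60 = 52.85364′ → 52′, remainder × 60 = 51.2184″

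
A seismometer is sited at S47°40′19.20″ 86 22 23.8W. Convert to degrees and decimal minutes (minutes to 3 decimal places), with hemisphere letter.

47° 40.320′ S, 86° 22.397′ W

Latitude: seconds/60 = 0.32000; minutes = 40 + 0.32000 = 40.32000
Lon: 22 + 23.8/60 = 22.39667′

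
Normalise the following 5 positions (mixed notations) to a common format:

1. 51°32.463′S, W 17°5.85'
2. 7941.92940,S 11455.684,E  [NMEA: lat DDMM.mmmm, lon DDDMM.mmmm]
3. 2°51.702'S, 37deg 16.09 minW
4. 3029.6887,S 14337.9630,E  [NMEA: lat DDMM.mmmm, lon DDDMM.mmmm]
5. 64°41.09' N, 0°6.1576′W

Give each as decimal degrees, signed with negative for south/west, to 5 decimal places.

1. -51.54105, -17.09750
2. -79.69882, 114.92807
3. -2.86170, -37.26817
4. -30.49481, 143.63272
5. 64.68483, -0.10263

Point 1:
  φ: 32.463′ = 0.541050°; total 51.541050
  S ⇒ negate
  λ: 5.85′ = 0.097500°; total 17.097500
  W ⇒ negate
Point 2:
  φ: split at 2 digits → 79° and 41.9294′; 79 + 41.9294/60 = 79.698823
  S ⇒ negate
  Longitude: split at 3 digits → 114° and 55.684′; 114 + 55.684/60 = 114.928067
  E → positive
Point 3:
  φ: 51.702′ = 0.861700°; total 2.861700
  S ⇒ negate
  Longitude: 37 + 16.09/60 = 37.268167
  W ⇒ negate
Point 4:
  Latitude: degrees = first 2 digits = 30, minutes = 29.6887; 30 + 29.6887/60 = 30.494812
  S ⇒ negate
  λ: degrees = first 3 digits = 143, minutes = 37.963; 143 + 37.963/60 = 143.632717
  E ⇒ keep positive
Point 5:
  Latitude: 64 + 41.09/60 = 64.684833
  N → positive
  Lon: 6.1576′ = 0.102627°; total 0.102627
  W ⇒ negate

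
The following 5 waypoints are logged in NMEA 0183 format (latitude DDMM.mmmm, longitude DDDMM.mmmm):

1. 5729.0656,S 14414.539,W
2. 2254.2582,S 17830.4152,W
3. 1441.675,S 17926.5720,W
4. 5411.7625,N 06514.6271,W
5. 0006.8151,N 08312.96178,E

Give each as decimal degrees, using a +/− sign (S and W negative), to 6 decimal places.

1. -57.484427, -144.242317
2. -22.904303, -178.506920
3. -14.694583, -179.442867
4. 54.196042, -65.243785
5. 0.113585, 83.216030

Point 1:
  Lat: split at 2 digits → 57° and 29.0656′; 57 + 29.0656/60 = 57.4844267
  hemisphere S, so the sign is −
  λ: degrees = first 3 digits = 144, minutes = 14.539; 144 + 14.539/60 = 144.2423167
  W → negative
Point 2:
  Lat: split at 2 digits → 22° and 54.2582′; 22 + 54.2582/60 = 22.9043033
  hemisphere S, so the sign is −
  λ: split at 3 digits → 178° and 30.4152′; 178 + 30.4152/60 = 178.5069200
  hemisphere W, so the sign is −
Point 3:
  Lat: split at 2 digits → 14° and 41.675′; 14 + 41.675/60 = 14.6945833
  hemisphere S, so the sign is −
  Lon: degrees = first 3 digits = 179, minutes = 26.572; 179 + 26.572/60 = 179.4428667
  W ⇒ negate
Point 4:
  Latitude: split at 2 digits → 54° and 11.7625′; 54 + 11.7625/60 = 54.1960417
  N ⇒ keep positive
  λ: degrees = first 3 digits = 65, minutes = 14.6271; 65 + 14.6271/60 = 65.2437850
  W ⇒ negate
Point 5:
  Lat: split at 2 digits → 00° and 6.8151′; 0 + 6.8151/60 = 0.1135850
  N → positive
  Lon: split at 3 digits → 083° and 12.96178′; 83 + 12.96178/60 = 83.2160297
  E ⇒ keep positive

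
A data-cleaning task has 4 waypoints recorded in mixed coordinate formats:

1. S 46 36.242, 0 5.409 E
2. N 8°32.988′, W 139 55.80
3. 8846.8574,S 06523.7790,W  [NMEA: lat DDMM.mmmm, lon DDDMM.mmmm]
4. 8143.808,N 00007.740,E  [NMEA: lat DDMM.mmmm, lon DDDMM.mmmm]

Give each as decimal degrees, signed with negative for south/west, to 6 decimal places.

1. -46.604033, 0.090150
2. 8.549800, -139.930000
3. -88.780957, -65.396317
4. 81.730133, 0.129000

Point 1:
  Lat: 36.242′ = 0.604033°; total 46.6040333
  S → negative
  Longitude: 0 + 5.409/60 = 0.0901500
  E ⇒ keep positive
Point 2:
  φ: 32.988′ = 0.549800°; total 8.5498000
  N → positive
  λ: 139 + 55.8/60 = 139.9300000
  W → negative
Point 3:
  Latitude: degrees = first 2 digits = 88, minutes = 46.8574; 88 + 46.8574/60 = 88.7809567
  hemisphere S, so the sign is −
  Lon: degrees = first 3 digits = 65, minutes = 23.779; 65 + 23.779/60 = 65.3963167
  W → negative
Point 4:
  φ: split at 2 digits → 81° and 43.808′; 81 + 43.808/60 = 81.7301333
  N → positive
  Longitude: split at 3 digits → 000° and 7.74′; 0 + 7.74/60 = 0.1290000
  E ⇒ keep positive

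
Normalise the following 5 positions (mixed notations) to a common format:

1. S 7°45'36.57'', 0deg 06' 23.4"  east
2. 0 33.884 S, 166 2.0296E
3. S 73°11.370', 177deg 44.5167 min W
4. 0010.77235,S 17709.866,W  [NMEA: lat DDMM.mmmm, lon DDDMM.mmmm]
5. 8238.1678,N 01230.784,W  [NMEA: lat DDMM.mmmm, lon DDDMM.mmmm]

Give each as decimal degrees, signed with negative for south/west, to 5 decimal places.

Point 1:
  Latitude: 7° + 45/60 + 36.57/3600 = 7 + 0.750000 + 0.010158 = 7.760158
  hemisphere S, so the sign is −
  Longitude: 6′ + 23.4″ = 6.39000′; 0 + 6.39000/60 = 0.106500
  E ⇒ keep positive
Point 2:
  Latitude: 0 + 33.884/60 = 0.564733
  hemisphere S, so the sign is −
  Lon: 2.0296′ = 0.033827°; total 166.033827
  E ⇒ keep positive
Point 3:
  Lat: 73 + 11.37/60 = 73.189500
  S → negative
  λ: 44.5167′ = 0.741945°; total 177.741945
  hemisphere W, so the sign is −
Point 4:
  Latitude: degrees = first 2 digits = 0, minutes = 10.77235; 0 + 10.77235/60 = 0.179539
  S → negative
  λ: degrees = first 3 digits = 177, minutes = 9.866; 177 + 9.866/60 = 177.164433
  W ⇒ negate
Point 5:
  Lat: degrees = first 2 digits = 82, minutes = 38.1678; 82 + 38.1678/60 = 82.636130
  N ⇒ keep positive
  Longitude: split at 3 digits → 012° and 30.784′; 12 + 30.784/60 = 12.513067
  hemisphere W, so the sign is −

1. -7.76016, 0.10650
2. -0.56473, 166.03383
3. -73.18950, -177.74195
4. -0.17954, -177.16443
5. 82.63613, -12.51307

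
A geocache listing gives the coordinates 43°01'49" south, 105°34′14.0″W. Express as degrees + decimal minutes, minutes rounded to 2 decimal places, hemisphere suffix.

43° 1.82′ S, 105° 34.23′ W

Latitude: 1 + 49/60 = 1.8167′
Lon: 34 + 14/60 = 34.2333′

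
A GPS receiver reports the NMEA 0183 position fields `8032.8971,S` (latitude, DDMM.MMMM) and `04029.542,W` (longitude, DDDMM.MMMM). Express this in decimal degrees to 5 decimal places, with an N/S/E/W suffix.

Lat: split at 2 digits → 80° and 32.8971′; 80 + 32.8971/60 = 80.548285
Lon: degrees = first 3 digits = 40, minutes = 29.542; 40 + 29.542/60 = 40.492367

80.54829° S, 40.49237° W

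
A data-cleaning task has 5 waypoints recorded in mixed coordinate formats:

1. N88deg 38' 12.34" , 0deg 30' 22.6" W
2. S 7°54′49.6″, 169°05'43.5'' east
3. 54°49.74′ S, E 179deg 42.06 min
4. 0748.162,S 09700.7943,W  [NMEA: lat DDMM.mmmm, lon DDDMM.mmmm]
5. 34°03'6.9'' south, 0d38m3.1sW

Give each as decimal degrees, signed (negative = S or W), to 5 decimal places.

Point 1:
  Lat: 88 + 38/60 + 12.34/3600 = 88.636761
  N → positive
  Lon: 30′ + 22.6″ = 30.37667′; 0 + 30.37667/60 = 0.506278
  W ⇒ negate
Point 2:
  Latitude: 7 + 54/60 + 49.6/3600 = 7.913778
  S → negative
  Lon: 5′ + 43.5″ = 5.72500′; 169 + 5.72500/60 = 169.095417
  E ⇒ keep positive
Point 3:
  Latitude: 54 + 49.74/60 = 54.829000
  S ⇒ negate
  Longitude: 179 + 42.06/60 = 179.701000
  E → positive
Point 4:
  Lat: split at 2 digits → 07° and 48.162′; 7 + 48.162/60 = 7.802700
  S ⇒ negate
  λ: degrees = first 3 digits = 97, minutes = 0.7943; 97 + 0.7943/60 = 97.013238
  hemisphere W, so the sign is −
Point 5:
  Latitude: 34° + 3/60 + 6.9/3600 = 34 + 0.050000 + 0.001917 = 34.051917
  hemisphere S, so the sign is −
  Longitude: 0 + 38/60 + 3.1/3600 = 0.634194
  W ⇒ negate

1. 88.63676, -0.50628
2. -7.91378, 169.09542
3. -54.82900, 179.70100
4. -7.80270, -97.01324
5. -34.05192, -0.63419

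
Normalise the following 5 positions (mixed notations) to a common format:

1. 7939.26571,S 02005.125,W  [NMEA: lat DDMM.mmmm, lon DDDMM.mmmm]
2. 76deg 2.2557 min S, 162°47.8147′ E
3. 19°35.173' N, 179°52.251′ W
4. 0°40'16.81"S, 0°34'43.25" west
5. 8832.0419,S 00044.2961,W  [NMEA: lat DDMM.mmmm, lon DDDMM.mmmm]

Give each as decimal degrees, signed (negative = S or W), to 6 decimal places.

1. -79.654429, -20.085417
2. -76.037595, 162.796912
3. 19.586217, -179.870850
4. -0.671336, -0.578681
5. -88.534032, -0.738268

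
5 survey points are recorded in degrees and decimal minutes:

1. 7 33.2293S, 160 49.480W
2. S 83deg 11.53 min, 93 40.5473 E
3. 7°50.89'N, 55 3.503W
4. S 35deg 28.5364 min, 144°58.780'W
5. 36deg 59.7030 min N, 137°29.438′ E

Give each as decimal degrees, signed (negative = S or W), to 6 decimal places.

Point 1:
  Lat: 33.2293′ = 0.553822°; total 7.5538217
  S ⇒ negate
  λ: 160 + 49.48/60 = 160.8246667
  W → negative
Point 2:
  φ: 11.53′ = 0.192167°; total 83.1921667
  hemisphere S, so the sign is −
  Lon: 93 + 40.5473/60 = 93.6757883
  E → positive
Point 3:
  φ: 7 + 50.89/60 = 7.8481667
  N ⇒ keep positive
  Lon: 55 + 3.503/60 = 55.0583833
  W → negative
Point 4:
  Latitude: 28.5364′ = 0.475607°; total 35.4756067
  S → negative
  Longitude: 58.78′ = 0.979667°; total 144.9796667
  W ⇒ negate
Point 5:
  Lat: 36 + 59.703/60 = 36.9950500
  N ⇒ keep positive
  Longitude: 137 + 29.438/60 = 137.4906333
  E → positive

1. -7.553822, -160.824667
2. -83.192167, 93.675788
3. 7.848167, -55.058383
4. -35.475607, -144.979667
5. 36.995050, 137.490633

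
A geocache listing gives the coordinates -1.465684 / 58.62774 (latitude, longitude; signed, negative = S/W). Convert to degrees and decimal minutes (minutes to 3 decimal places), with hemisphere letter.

Latitude is negative → S; |value| = 1.465684
Latitude: 1° + 0.465684 × 60 = 1° 27.94104′
Longitude: fractional part 0.627740 → 37.66440 minutes

1° 27.941′ S, 58° 37.664′ E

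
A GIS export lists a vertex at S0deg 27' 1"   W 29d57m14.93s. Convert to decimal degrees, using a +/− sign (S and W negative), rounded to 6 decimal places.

Latitude: 0° + 27/60 + 1/3600 = 0 + 0.450000 + 0.000278 = 0.4502778
S → negative
λ: 29 + 57/60 + 14.93/3600 = 29.9541472
W ⇒ negate

-0.450278, -29.954147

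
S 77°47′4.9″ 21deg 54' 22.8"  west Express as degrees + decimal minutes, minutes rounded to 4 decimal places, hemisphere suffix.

77° 47.0817′ S, 21° 54.3800′ W

Lat: seconds/60 = 0.08167; minutes = 47 + 0.08167 = 47.081667
λ: 54 + 22.8/60 = 54.380000′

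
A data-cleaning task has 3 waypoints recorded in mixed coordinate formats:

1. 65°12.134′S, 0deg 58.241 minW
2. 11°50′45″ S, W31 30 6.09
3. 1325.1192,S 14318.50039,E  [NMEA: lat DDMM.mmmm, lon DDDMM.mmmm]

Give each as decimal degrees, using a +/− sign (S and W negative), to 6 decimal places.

1. -65.202233, -0.970683
2. -11.845833, -31.501692
3. -13.418653, 143.308340

Point 1:
  Latitude: 12.134′ = 0.202233°; total 65.2022333
  S ⇒ negate
  λ: 0 + 58.241/60 = 0.9706833
  hemisphere W, so the sign is −
Point 2:
  Latitude: 11 + 50/60 + 45/3600 = 11.8458333
  hemisphere S, so the sign is −
  λ: 31° + 30/60 + 6.09/3600 = 31 + 0.500000 + 0.001692 = 31.5016917
  W → negative
Point 3:
  Lat: split at 2 digits → 13° and 25.1192′; 13 + 25.1192/60 = 13.4186533
  hemisphere S, so the sign is −
  Lon: degrees = first 3 digits = 143, minutes = 18.50039; 143 + 18.50039/60 = 143.3083398
  E ⇒ keep positive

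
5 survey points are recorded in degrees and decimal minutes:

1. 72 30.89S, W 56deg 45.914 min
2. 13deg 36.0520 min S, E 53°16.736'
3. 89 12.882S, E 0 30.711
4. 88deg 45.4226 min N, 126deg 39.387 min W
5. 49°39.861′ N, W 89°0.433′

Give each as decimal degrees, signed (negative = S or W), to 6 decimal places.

1. -72.514833, -56.765233
2. -13.600867, 53.278933
3. -89.214700, 0.511850
4. 88.757043, -126.656450
5. 49.664350, -89.007217

Point 1:
  Lat: 30.89′ = 0.514833°; total 72.5148333
  S ⇒ negate
  Lon: 45.914′ = 0.765233°; total 56.7652333
  hemisphere W, so the sign is −
Point 2:
  φ: 13 + 36.052/60 = 13.6008667
  hemisphere S, so the sign is −
  λ: 16.736′ = 0.278933°; total 53.2789333
  E ⇒ keep positive
Point 3:
  φ: 12.882′ = 0.214700°; total 89.2147000
  hemisphere S, so the sign is −
  Lon: 0 + 30.711/60 = 0.5118500
  E ⇒ keep positive
Point 4:
  Lat: 88 + 45.4226/60 = 88.7570433
  N → positive
  Lon: 126 + 39.387/60 = 126.6564500
  hemisphere W, so the sign is −
Point 5:
  φ: 49 + 39.861/60 = 49.6643500
  N ⇒ keep positive
  λ: 89 + 0.433/60 = 89.0072167
  hemisphere W, so the sign is −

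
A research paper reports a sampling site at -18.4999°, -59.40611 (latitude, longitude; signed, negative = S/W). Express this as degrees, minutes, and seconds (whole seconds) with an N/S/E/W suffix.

18°30′0″ S, 59°24′22″ W

Latitude is negative → S; |value| = 18.499900
φ: whole degrees 18; 29.99400′ → 29′ and 59.64″
rounding gives 60″ → carry → 18°30′0″
Longitude is negative → W; |value| = 59.406110
λ: whole degrees 59; 24.36660′ → 24′ and 22.00″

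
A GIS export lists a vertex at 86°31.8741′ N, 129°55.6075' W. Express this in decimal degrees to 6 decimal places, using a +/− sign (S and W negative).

86.531235, -129.926792

Lat: 86 + 31.8741/60 = 86.5312350
N ⇒ keep positive
Longitude: 129 + 55.6075/60 = 129.9267917
hemisphere W, so the sign is −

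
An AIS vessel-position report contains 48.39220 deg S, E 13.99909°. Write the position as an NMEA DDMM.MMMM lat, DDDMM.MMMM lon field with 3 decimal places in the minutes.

Lat: minutes = (48.392200 − 48) × 60 = 23.53200
Longitude: fractional part 0.999090 → 59.94540 minutes

4823.532,S / 01359.945,E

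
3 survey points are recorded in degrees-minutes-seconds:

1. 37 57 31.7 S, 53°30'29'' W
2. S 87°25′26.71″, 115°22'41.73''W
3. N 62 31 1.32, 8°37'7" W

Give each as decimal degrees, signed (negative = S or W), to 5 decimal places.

1. -37.95881, -53.50806
2. -87.42409, -115.37826
3. 62.51703, -8.61861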